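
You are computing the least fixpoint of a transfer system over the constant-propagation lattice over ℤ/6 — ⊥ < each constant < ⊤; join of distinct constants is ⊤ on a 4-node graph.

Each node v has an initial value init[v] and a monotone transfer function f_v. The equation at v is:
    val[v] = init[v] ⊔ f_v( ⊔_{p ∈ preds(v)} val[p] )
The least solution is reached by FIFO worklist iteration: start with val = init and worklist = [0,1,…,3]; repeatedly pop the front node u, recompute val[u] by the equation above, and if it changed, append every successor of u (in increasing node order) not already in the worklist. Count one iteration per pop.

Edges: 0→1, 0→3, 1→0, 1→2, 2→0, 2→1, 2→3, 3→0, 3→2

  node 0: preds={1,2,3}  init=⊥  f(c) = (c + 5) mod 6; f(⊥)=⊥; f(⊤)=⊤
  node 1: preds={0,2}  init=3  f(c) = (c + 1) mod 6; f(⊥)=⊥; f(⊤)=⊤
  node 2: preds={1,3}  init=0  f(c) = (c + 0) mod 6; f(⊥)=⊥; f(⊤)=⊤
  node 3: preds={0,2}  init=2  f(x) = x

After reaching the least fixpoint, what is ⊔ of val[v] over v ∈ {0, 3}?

Iteration log — 7 steps:
  step 1. node 0  ⊔preds=⊤  new=⊤  old=⊥  +wl: 
  step 2. node 1  ⊔preds=⊤  new=⊤  old=3  +wl: 0
  step 3. node 2  ⊔preds=⊤  new=⊤  old=0  +wl: 1
  step 4. node 3  ⊔preds=⊤  new=⊤  old=2  +wl: 2
  step 5. node 0  ⊔preds=⊤  new=⊤  stable
  step 6. node 1  ⊔preds=⊤  new=⊤  stable
  step 7. node 2  ⊔preds=⊤  new=⊤  stable

Least fixpoint reached:
  node 0: ⊤
  node 1: ⊤
  node 2: ⊤
  node 3: ⊤

⊤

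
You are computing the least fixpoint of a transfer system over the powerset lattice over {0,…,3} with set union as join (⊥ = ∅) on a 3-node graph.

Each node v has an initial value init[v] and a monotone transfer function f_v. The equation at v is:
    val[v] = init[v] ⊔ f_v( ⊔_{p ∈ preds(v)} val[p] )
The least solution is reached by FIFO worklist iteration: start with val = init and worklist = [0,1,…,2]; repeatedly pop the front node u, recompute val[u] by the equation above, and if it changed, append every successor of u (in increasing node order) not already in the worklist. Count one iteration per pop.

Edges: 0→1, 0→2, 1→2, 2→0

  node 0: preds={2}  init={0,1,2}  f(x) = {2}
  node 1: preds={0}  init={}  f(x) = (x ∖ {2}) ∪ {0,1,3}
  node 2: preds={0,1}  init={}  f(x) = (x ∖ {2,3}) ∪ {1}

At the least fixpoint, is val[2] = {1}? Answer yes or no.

Trace (4 dequeues):
  [1] u=0 | in {} | out {0,1,2} | ==
  [2] u=1 | in {0,1,2} | out {0,1,3} | prev {} | push {}
  [3] u=2 | in {0,1,2,3} | out {0,1} | prev {} | push {0}
  [4] u=0 | in {0,1} | out {0,1,2} | ==

Converged values:
  [0] {0,1,2}
  [1] {0,1,3}
  [2] {0,1}

no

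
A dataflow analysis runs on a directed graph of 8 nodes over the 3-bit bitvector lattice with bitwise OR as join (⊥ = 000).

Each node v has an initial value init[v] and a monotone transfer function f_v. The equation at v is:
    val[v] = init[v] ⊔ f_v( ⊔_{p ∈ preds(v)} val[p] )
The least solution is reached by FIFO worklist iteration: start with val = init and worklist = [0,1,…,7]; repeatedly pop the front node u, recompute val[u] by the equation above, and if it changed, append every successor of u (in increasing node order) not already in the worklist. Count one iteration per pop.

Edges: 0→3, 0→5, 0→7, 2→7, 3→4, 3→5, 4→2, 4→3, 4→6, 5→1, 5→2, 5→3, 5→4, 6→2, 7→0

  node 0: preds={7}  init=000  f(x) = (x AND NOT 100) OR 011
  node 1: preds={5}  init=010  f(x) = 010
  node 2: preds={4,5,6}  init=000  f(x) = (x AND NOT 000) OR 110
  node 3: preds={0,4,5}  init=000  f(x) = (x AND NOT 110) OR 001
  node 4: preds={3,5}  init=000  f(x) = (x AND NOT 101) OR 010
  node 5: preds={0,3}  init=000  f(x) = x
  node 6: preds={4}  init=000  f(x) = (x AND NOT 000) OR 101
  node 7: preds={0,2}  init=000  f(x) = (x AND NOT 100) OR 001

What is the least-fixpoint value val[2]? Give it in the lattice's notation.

111

Worklist (14 pops):
  #1 pop 0: in=000 → 011 (was 000); enqueue []
  #2 pop 1: in=000 → 010 (no change)
  #3 pop 2: in=000 → 110 (was 000); enqueue []
  #4 pop 3: in=011 → 001 (was 000); enqueue []
  #5 pop 4: in=001 → 010 (was 000); enqueue [2,3]
  #6 pop 5: in=011 → 011 (was 000); enqueue [1,4]
  #7 pop 6: in=010 → 111 (was 000); enqueue []
  #8 pop 7: in=111 → 011 (was 000); enqueue [0]
  #9 pop 2: in=111 → 111 (was 110); enqueue [7]
  #10 pop 3: in=011 → 001 (no change)
  #11 pop 1: in=011 → 010 (no change)
  #12 pop 4: in=011 → 010 (no change)
  #13 pop 0: in=011 → 011 (no change)
  #14 pop 7: in=111 → 011 (no change)

Fixpoint:
  val[0] = 011
  val[1] = 010
  val[2] = 111
  val[3] = 001
  val[4] = 010
  val[5] = 011
  val[6] = 111
  val[7] = 011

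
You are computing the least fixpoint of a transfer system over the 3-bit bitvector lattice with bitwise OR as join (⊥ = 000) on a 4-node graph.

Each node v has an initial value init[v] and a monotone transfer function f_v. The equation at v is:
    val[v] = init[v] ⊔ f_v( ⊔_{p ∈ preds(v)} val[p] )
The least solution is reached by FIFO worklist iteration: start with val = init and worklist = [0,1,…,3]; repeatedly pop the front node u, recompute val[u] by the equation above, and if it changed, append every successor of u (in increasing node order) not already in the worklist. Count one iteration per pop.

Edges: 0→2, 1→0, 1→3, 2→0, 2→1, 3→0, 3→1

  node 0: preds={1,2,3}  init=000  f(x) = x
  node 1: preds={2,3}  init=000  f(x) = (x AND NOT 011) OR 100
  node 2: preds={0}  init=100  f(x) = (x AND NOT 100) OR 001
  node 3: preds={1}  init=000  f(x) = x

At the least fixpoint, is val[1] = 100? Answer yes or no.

yes

Worklist (7 pops):
  #1 pop 0: in=100 → 100 (was 000); enqueue []
  #2 pop 1: in=100 → 100 (was 000); enqueue [0]
  #3 pop 2: in=100 → 101 (was 100); enqueue [1]
  #4 pop 3: in=100 → 100 (was 000); enqueue []
  #5 pop 0: in=101 → 101 (was 100); enqueue [2]
  #6 pop 1: in=101 → 100 (no change)
  #7 pop 2: in=101 → 101 (no change)

Fixpoint:
  val[0] = 101
  val[1] = 100
  val[2] = 101
  val[3] = 100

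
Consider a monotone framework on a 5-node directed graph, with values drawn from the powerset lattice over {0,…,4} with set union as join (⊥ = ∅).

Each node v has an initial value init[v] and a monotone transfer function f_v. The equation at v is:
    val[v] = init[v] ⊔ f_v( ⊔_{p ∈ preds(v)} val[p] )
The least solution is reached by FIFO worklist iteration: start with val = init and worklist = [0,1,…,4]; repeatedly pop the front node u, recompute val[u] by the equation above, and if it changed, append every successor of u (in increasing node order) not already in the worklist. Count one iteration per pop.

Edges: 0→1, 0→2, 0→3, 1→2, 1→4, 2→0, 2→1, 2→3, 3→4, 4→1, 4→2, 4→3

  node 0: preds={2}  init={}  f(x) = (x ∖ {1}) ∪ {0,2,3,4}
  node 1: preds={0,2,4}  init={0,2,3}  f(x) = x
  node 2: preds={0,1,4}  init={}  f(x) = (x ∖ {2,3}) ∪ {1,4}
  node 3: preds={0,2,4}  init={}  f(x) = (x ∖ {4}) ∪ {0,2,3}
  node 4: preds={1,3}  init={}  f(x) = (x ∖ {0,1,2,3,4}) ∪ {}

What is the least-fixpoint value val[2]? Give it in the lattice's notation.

Trace (9 dequeues):
  [1] u=0 | in {} | out {0,2,3,4} | prev {} | push {}
  [2] u=1 | in {0,2,3,4} | out {0,2,3,4} | prev {0,2,3} | push {}
  [3] u=2 | in {0,2,3,4} | out {0,1,4} | prev {} | push {0,1}
  [4] u=3 | in {0,1,2,3,4} | out {0,1,2,3} | prev {} | push {}
  [5] u=4 | in {0,1,2,3,4} | out {} | ==
  [6] u=0 | in {0,1,4} | out {0,2,3,4} | ==
  [7] u=1 | in {0,1,2,3,4} | out {0,1,2,3,4} | prev {0,2,3,4} | push {2,4}
  [8] u=2 | in {0,1,2,3,4} | out {0,1,4} | ==
  [9] u=4 | in {0,1,2,3,4} | out {} | ==

Converged values:
  [0] {0,2,3,4}
  [1] {0,1,2,3,4}
  [2] {0,1,4}
  [3] {0,1,2,3}
  [4] {}

{0,1,4}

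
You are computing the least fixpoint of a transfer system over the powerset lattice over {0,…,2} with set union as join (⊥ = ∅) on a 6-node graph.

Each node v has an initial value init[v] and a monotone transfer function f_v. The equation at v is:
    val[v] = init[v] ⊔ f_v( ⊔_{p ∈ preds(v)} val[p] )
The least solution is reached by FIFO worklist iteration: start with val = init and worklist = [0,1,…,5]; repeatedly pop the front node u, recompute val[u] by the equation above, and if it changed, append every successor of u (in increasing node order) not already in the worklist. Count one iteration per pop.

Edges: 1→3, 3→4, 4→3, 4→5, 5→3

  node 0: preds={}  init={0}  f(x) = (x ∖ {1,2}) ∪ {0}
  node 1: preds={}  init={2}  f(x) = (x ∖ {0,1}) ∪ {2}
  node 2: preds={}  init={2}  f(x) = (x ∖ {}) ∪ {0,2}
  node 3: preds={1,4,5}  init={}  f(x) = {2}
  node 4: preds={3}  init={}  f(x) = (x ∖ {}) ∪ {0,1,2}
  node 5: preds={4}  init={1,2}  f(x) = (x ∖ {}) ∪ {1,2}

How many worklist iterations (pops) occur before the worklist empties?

7

Trace (7 dequeues):
  [1] u=0 | in {} | out {0} | ==
  [2] u=1 | in {} | out {2} | ==
  [3] u=2 | in {} | out {0,2} | prev {2} | push {}
  [4] u=3 | in {1,2} | out {2} | prev {} | push {}
  [5] u=4 | in {2} | out {0,1,2} | prev {} | push {3}
  [6] u=5 | in {0,1,2} | out {0,1,2} | prev {1,2} | push {}
  [7] u=3 | in {0,1,2} | out {2} | ==

Converged values:
  [0] {0}
  [1] {2}
  [2] {0,2}
  [3] {2}
  [4] {0,1,2}
  [5] {0,1,2}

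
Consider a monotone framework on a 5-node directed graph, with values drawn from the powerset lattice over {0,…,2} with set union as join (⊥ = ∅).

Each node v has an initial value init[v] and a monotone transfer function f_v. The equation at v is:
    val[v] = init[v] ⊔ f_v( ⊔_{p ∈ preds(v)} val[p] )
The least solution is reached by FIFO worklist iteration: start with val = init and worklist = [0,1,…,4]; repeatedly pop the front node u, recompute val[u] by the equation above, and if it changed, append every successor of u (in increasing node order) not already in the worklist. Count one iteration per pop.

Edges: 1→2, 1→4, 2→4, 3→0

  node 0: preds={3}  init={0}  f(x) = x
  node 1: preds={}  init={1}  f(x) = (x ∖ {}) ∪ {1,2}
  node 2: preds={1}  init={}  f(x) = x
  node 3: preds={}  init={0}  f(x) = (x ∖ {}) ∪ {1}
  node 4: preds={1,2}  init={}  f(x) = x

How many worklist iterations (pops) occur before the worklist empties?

Iteration log — 6 steps:
  step 1. node 0  ⊔preds={0}  new={0}  stable
  step 2. node 1  ⊔preds={}  new={1,2}  old={1}  +wl: 
  step 3. node 2  ⊔preds={1,2}  new={1,2}  old={}  +wl: 
  step 4. node 3  ⊔preds={}  new={0,1}  old={0}  +wl: 0
  step 5. node 4  ⊔preds={1,2}  new={1,2}  old={}  +wl: 
  step 6. node 0  ⊔preds={0,1}  new={0,1}  old={0}  +wl: 

Least fixpoint reached:
  node 0: {0,1}
  node 1: {1,2}
  node 2: {1,2}
  node 3: {0,1}
  node 4: {1,2}

6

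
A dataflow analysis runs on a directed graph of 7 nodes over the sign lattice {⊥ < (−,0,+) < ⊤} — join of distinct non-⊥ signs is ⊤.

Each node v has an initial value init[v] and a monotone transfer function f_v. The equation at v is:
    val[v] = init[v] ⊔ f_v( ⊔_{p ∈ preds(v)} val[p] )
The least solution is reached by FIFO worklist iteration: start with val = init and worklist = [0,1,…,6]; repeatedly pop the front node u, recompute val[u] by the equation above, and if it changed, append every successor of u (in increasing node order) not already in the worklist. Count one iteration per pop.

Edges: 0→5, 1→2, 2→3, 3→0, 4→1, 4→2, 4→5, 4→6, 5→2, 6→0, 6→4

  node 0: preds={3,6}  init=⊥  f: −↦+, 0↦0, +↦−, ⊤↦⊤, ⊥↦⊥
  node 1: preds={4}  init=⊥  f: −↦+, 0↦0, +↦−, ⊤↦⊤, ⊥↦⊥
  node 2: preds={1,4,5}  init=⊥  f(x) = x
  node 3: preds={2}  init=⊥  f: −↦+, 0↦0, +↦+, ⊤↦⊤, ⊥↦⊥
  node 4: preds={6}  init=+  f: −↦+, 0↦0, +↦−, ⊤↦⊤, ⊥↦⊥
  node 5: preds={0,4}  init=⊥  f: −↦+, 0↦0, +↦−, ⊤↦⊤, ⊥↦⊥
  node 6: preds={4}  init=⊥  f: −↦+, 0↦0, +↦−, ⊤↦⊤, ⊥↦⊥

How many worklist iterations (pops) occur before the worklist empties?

12

Worklist (12 pops):
  #1 pop 0: in=⊥ → ⊥ (no change)
  #2 pop 1: in=+ → − (was ⊥); enqueue []
  #3 pop 2: in=⊤ → ⊤ (was ⊥); enqueue []
  #4 pop 3: in=⊤ → ⊤ (was ⊥); enqueue [0]
  #5 pop 4: in=⊥ → + (no change)
  #6 pop 5: in=+ → − (was ⊥); enqueue [2]
  #7 pop 6: in=+ → − (was ⊥); enqueue [4]
  #8 pop 0: in=⊤ → ⊤ (was ⊥); enqueue [5]
  #9 pop 2: in=⊤ → ⊤ (no change)
  #10 pop 4: in=− → + (no change)
  #11 pop 5: in=⊤ → ⊤ (was −); enqueue [2]
  #12 pop 2: in=⊤ → ⊤ (no change)

Fixpoint:
  val[0] = ⊤
  val[1] = −
  val[2] = ⊤
  val[3] = ⊤
  val[4] = +
  val[5] = ⊤
  val[6] = −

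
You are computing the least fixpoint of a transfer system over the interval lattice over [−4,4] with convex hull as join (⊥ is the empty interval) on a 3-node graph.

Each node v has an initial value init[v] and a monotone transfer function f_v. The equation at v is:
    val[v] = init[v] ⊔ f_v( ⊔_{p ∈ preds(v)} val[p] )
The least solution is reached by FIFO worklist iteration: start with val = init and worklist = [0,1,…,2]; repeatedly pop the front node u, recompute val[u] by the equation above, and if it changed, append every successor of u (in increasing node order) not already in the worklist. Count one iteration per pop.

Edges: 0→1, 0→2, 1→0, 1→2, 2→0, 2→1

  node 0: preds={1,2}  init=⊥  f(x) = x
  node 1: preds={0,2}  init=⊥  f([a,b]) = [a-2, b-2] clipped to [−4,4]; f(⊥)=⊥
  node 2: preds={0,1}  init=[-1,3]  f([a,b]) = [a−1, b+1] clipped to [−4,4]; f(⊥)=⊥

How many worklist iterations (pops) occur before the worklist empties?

Worklist (7 pops):
  #1 pop 0: in=[-1,3] → [-1,3] (was ⊥); enqueue []
  #2 pop 1: in=[-1,3] → [-3,1] (was ⊥); enqueue [0]
  #3 pop 2: in=[-3,3] → [-4,4] (was [-1,3]); enqueue [1]
  #4 pop 0: in=[-4,4] → [-4,4] (was [-1,3]); enqueue [2]
  #5 pop 1: in=[-4,4] → [-4,2] (was [-3,1]); enqueue [0]
  #6 pop 2: in=[-4,4] → [-4,4] (no change)
  #7 pop 0: in=[-4,4] → [-4,4] (no change)

Fixpoint:
  val[0] = [-4,4]
  val[1] = [-4,2]
  val[2] = [-4,4]

7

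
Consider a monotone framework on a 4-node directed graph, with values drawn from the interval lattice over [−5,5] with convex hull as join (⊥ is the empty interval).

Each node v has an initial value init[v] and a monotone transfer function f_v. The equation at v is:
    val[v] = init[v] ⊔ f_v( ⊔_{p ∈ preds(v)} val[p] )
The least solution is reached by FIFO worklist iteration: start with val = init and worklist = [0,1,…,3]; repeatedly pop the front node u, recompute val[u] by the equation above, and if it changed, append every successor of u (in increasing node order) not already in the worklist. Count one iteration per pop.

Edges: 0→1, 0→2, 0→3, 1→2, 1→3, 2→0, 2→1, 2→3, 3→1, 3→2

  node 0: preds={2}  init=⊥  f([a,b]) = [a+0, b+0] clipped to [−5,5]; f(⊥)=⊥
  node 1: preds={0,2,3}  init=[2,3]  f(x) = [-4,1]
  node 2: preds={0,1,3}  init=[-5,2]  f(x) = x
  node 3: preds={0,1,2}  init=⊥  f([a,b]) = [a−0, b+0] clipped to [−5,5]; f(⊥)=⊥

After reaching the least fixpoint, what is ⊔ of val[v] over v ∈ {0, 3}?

[-5,3]

Iteration log — 8 steps:
  step 1. node 0  ⊔preds=[-5,2]  new=[-5,2]  old=⊥  +wl: 
  step 2. node 1  ⊔preds=[-5,2]  new=[-4,3]  old=[2,3]  +wl: 
  step 3. node 2  ⊔preds=[-5,3]  new=[-5,3]  old=[-5,2]  +wl: 0,1
  step 4. node 3  ⊔preds=[-5,3]  new=[-5,3]  old=⊥  +wl: 2
  step 5. node 0  ⊔preds=[-5,3]  new=[-5,3]  old=[-5,2]  +wl: 3
  step 6. node 1  ⊔preds=[-5,3]  new=[-4,3]  stable
  step 7. node 2  ⊔preds=[-5,3]  new=[-5,3]  stable
  step 8. node 3  ⊔preds=[-5,3]  new=[-5,3]  stable

Least fixpoint reached:
  node 0: [-5,3]
  node 1: [-4,3]
  node 2: [-5,3]
  node 3: [-5,3]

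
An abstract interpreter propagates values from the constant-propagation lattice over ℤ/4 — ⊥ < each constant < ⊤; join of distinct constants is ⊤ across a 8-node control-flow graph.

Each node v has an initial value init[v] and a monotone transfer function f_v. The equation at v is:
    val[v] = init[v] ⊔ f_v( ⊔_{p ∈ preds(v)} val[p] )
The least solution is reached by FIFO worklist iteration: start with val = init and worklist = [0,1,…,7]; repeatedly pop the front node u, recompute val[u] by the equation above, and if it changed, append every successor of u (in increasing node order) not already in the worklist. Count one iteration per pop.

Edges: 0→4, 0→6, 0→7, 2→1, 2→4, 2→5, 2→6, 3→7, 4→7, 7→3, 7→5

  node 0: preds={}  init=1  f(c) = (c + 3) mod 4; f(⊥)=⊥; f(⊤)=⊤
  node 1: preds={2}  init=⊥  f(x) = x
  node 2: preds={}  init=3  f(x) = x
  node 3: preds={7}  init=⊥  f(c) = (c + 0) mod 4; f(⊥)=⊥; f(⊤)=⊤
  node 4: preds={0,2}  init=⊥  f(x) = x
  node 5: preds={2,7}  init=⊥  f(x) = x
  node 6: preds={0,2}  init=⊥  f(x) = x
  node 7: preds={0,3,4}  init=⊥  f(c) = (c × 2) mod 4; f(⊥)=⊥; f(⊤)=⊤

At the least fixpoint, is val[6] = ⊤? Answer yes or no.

Trace (11 dequeues):
  [1] u=0 | in ⊥ | out 1 | ==
  [2] u=1 | in 3 | out 3 | prev ⊥ | push {}
  [3] u=2 | in ⊥ | out 3 | ==
  [4] u=3 | in ⊥ | out ⊥ | ==
  [5] u=4 | in ⊤ | out ⊤ | prev ⊥ | push {}
  [6] u=5 | in 3 | out 3 | prev ⊥ | push {}
  [7] u=6 | in ⊤ | out ⊤ | prev ⊥ | push {}
  [8] u=7 | in ⊤ | out ⊤ | prev ⊥ | push {3,5}
  [9] u=3 | in ⊤ | out ⊤ | prev ⊥ | push {7}
  [10] u=5 | in ⊤ | out ⊤ | prev 3 | push {}
  [11] u=7 | in ⊤ | out ⊤ | ==

Converged values:
  [0] 1
  [1] 3
  [2] 3
  [3] ⊤
  [4] ⊤
  [5] ⊤
  [6] ⊤
  [7] ⊤

yes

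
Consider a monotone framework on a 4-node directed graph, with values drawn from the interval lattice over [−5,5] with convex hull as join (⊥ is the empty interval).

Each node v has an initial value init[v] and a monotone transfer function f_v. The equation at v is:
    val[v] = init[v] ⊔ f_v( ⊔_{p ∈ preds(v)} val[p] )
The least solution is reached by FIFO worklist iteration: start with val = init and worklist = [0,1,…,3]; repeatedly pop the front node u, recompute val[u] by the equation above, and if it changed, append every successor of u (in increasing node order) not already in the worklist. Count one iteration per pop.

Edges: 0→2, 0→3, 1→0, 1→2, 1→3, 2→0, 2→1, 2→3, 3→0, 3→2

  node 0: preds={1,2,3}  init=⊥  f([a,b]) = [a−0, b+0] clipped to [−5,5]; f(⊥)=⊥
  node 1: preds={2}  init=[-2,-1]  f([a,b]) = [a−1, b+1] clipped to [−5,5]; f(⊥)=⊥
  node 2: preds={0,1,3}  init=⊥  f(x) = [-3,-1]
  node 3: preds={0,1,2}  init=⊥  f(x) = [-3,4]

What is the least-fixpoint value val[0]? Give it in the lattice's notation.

Worklist (11 pops):
  #1 pop 0: in=[-2,-1] → [-2,-1] (was ⊥); enqueue []
  #2 pop 1: in=⊥ → [-2,-1] (no change)
  #3 pop 2: in=[-2,-1] → [-3,-1] (was ⊥); enqueue [0,1]
  #4 pop 3: in=[-3,-1] → [-3,4] (was ⊥); enqueue [2]
  #5 pop 0: in=[-3,4] → [-3,4] (was [-2,-1]); enqueue [3]
  #6 pop 1: in=[-3,-1] → [-4,0] (was [-2,-1]); enqueue [0]
  #7 pop 2: in=[-4,4] → [-3,-1] (no change)
  #8 pop 3: in=[-4,4] → [-3,4] (no change)
  #9 pop 0: in=[-4,4] → [-4,4] (was [-3,4]); enqueue [2,3]
  #10 pop 2: in=[-4,4] → [-3,-1] (no change)
  #11 pop 3: in=[-4,4] → [-3,4] (no change)

Fixpoint:
  val[0] = [-4,4]
  val[1] = [-4,0]
  val[2] = [-3,-1]
  val[3] = [-3,4]

[-4,4]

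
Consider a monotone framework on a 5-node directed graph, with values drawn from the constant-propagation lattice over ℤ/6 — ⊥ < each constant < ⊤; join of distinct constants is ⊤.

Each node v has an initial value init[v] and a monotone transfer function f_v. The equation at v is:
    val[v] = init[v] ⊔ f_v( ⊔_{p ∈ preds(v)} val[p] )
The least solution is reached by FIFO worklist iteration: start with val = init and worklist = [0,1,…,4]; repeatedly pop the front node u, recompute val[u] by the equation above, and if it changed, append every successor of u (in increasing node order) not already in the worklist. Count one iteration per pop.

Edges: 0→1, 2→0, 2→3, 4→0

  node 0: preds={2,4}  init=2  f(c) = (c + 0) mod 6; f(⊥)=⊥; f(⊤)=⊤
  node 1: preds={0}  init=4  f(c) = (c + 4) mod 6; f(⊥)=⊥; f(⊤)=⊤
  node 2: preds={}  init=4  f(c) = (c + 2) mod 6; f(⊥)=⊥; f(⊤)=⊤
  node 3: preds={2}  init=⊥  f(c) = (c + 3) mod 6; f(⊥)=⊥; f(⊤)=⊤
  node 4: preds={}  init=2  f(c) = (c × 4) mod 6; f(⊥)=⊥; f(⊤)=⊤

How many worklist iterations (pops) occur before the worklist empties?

Trace (5 dequeues):
  [1] u=0 | in ⊤ | out ⊤ | prev 2 | push {}
  [2] u=1 | in ⊤ | out ⊤ | prev 4 | push {}
  [3] u=2 | in ⊥ | out 4 | ==
  [4] u=3 | in 4 | out 1 | prev ⊥ | push {}
  [5] u=4 | in ⊥ | out 2 | ==

Converged values:
  [0] ⊤
  [1] ⊤
  [2] 4
  [3] 1
  [4] 2

5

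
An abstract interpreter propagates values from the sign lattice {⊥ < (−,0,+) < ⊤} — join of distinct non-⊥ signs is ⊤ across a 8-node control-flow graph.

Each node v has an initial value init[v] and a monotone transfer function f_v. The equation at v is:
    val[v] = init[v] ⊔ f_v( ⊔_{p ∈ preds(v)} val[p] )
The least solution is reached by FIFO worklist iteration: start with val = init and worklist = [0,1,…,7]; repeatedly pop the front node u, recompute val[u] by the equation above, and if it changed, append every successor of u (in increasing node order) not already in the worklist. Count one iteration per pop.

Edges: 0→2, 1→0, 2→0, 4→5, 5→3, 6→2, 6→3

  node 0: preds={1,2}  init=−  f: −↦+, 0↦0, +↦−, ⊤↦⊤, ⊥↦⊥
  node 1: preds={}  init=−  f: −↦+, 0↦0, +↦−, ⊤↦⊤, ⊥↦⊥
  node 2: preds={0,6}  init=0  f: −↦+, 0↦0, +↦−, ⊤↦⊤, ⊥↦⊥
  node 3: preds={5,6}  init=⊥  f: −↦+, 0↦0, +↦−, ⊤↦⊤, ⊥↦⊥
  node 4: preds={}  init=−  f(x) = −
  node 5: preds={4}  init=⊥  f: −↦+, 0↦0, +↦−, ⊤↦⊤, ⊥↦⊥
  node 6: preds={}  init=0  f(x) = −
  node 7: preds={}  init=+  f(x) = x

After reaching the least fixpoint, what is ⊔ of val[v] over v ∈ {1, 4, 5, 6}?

⊤

Trace (11 dequeues):
  [1] u=0 | in ⊤ | out ⊤ | prev − | push {}
  [2] u=1 | in ⊥ | out − | ==
  [3] u=2 | in ⊤ | out ⊤ | prev 0 | push {0}
  [4] u=3 | in 0 | out 0 | prev ⊥ | push {}
  [5] u=4 | in ⊥ | out − | ==
  [6] u=5 | in − | out + | prev ⊥ | push {3}
  [7] u=6 | in ⊥ | out ⊤ | prev 0 | push {2}
  [8] u=7 | in ⊥ | out + | ==
  [9] u=0 | in ⊤ | out ⊤ | ==
  [10] u=3 | in ⊤ | out ⊤ | prev 0 | push {}
  [11] u=2 | in ⊤ | out ⊤ | ==

Converged values:
  [0] ⊤
  [1] −
  [2] ⊤
  [3] ⊤
  [4] −
  [5] +
  [6] ⊤
  [7] +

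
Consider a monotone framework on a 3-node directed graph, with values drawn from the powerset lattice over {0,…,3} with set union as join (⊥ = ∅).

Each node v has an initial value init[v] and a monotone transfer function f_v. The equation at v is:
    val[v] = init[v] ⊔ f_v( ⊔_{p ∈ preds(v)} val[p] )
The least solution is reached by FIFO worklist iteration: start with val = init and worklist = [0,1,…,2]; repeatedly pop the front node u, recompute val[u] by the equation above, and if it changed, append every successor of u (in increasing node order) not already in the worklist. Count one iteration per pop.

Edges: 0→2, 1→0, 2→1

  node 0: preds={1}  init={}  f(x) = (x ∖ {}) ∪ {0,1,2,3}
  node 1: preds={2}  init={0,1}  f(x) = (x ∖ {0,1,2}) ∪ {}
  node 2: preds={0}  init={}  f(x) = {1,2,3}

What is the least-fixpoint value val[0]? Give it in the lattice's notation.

Worklist (5 pops):
  #1 pop 0: in={0,1} → {0,1,2,3} (was {}); enqueue []
  #2 pop 1: in={} → {0,1} (no change)
  #3 pop 2: in={0,1,2,3} → {1,2,3} (was {}); enqueue [1]
  #4 pop 1: in={1,2,3} → {0,1,3} (was {0,1}); enqueue [0]
  #5 pop 0: in={0,1,3} → {0,1,2,3} (no change)

Fixpoint:
  val[0] = {0,1,2,3}
  val[1] = {0,1,3}
  val[2] = {1,2,3}

{0,1,2,3}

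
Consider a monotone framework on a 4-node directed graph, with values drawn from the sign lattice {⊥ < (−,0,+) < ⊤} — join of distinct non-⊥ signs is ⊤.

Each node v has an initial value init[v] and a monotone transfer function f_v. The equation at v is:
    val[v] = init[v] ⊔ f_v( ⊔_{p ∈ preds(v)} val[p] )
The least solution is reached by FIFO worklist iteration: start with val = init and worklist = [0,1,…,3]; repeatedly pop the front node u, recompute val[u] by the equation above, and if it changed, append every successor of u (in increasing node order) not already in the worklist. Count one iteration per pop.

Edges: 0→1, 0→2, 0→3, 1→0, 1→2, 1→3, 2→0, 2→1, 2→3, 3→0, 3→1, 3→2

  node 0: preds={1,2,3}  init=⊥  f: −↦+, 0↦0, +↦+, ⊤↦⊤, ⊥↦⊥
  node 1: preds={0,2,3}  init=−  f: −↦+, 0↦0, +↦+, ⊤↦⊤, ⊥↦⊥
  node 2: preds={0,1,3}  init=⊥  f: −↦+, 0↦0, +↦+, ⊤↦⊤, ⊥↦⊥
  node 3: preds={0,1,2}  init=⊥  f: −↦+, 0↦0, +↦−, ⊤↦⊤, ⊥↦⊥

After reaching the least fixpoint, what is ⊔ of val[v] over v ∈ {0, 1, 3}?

Worklist (8 pops):
  #1 pop 0: in=− → + (was ⊥); enqueue []
  #2 pop 1: in=+ → ⊤ (was −); enqueue [0]
  #3 pop 2: in=⊤ → ⊤ (was ⊥); enqueue [1]
  #4 pop 3: in=⊤ → ⊤ (was ⊥); enqueue [2]
  #5 pop 0: in=⊤ → ⊤ (was +); enqueue [3]
  #6 pop 1: in=⊤ → ⊤ (no change)
  #7 pop 2: in=⊤ → ⊤ (no change)
  #8 pop 3: in=⊤ → ⊤ (no change)

Fixpoint:
  val[0] = ⊤
  val[1] = ⊤
  val[2] = ⊤
  val[3] = ⊤

⊤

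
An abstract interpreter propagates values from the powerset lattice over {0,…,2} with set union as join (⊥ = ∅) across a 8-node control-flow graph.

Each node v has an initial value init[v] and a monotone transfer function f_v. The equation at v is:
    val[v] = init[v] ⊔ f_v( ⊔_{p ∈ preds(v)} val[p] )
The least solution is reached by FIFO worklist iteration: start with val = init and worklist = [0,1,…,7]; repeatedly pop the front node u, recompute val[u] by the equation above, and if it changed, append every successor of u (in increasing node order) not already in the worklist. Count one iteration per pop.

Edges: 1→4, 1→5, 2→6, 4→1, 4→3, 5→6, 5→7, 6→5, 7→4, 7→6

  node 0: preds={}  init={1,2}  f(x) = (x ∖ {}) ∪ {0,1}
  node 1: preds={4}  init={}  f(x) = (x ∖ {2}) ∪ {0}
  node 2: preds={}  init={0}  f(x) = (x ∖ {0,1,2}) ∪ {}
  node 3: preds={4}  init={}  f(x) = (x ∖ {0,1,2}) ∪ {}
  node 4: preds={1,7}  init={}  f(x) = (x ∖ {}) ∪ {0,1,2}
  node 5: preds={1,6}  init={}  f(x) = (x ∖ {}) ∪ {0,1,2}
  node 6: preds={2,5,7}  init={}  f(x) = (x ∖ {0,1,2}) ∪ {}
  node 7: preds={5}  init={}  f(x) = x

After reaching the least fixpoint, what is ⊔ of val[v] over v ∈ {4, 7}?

Trace (13 dequeues):
  [1] u=0 | in {} | out {0,1,2} | prev {1,2} | push {}
  [2] u=1 | in {} | out {0} | prev {} | push {}
  [3] u=2 | in {} | out {0} | ==
  [4] u=3 | in {} | out {} | ==
  [5] u=4 | in {0} | out {0,1,2} | prev {} | push {1,3}
  [6] u=5 | in {0} | out {0,1,2} | prev {} | push {}
  [7] u=6 | in {0,1,2} | out {} | ==
  [8] u=7 | in {0,1,2} | out {0,1,2} | prev {} | push {4,6}
  [9] u=1 | in {0,1,2} | out {0,1} | prev {0} | push {5}
  [10] u=3 | in {0,1,2} | out {} | ==
  [11] u=4 | in {0,1,2} | out {0,1,2} | ==
  [12] u=6 | in {0,1,2} | out {} | ==
  [13] u=5 | in {0,1} | out {0,1,2} | ==

Converged values:
  [0] {0,1,2}
  [1] {0,1}
  [2] {0}
  [3] {}
  [4] {0,1,2}
  [5] {0,1,2}
  [6] {}
  [7] {0,1,2}

{0,1,2}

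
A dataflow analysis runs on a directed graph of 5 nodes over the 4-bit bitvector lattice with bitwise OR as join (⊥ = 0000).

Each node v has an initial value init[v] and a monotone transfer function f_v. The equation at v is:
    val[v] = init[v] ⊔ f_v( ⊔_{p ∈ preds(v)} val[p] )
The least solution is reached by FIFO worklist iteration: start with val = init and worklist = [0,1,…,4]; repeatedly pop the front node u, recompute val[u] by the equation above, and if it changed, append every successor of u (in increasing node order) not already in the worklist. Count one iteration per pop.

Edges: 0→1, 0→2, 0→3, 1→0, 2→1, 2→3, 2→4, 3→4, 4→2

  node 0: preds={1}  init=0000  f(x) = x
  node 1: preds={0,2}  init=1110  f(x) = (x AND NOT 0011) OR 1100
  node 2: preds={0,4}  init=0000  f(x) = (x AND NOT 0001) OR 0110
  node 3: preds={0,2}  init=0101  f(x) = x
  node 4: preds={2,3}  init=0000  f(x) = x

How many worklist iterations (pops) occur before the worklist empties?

7

Iteration log — 7 steps:
  step 1. node 0  ⊔preds=1110  new=1110  old=0000  +wl: 
  step 2. node 1  ⊔preds=1110  new=1110  stable
  step 3. node 2  ⊔preds=1110  new=1110  old=0000  +wl: 1
  step 4. node 3  ⊔preds=1110  new=1111  old=0101  +wl: 
  step 5. node 4  ⊔preds=1111  new=1111  old=0000  +wl: 2
  step 6. node 1  ⊔preds=1110  new=1110  stable
  step 7. node 2  ⊔preds=1111  new=1110  stable

Least fixpoint reached:
  node 0: 1110
  node 1: 1110
  node 2: 1110
  node 3: 1111
  node 4: 1111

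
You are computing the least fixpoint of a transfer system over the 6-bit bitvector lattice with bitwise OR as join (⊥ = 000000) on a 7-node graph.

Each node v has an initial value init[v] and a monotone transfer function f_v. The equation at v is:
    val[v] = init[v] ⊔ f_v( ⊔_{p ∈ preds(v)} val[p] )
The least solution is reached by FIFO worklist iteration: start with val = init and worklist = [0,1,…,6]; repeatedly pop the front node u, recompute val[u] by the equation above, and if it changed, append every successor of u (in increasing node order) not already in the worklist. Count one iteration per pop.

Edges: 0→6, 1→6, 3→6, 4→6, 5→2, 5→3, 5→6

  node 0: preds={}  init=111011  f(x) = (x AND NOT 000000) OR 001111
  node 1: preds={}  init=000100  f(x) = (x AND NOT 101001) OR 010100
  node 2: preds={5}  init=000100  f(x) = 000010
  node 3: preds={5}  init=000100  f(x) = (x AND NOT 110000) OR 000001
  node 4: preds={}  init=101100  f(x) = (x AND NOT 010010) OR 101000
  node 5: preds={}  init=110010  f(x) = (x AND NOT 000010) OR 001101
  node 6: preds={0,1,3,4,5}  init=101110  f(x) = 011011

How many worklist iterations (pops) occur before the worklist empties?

Iteration log — 10 steps:
  step 1. node 0  ⊔preds=000000  new=111111  old=111011  +wl: 
  step 2. node 1  ⊔preds=000000  new=010100  old=000100  +wl: 
  step 3. node 2  ⊔preds=110010  new=000110  old=000100  +wl: 
  step 4. node 3  ⊔preds=110010  new=000111  old=000100  +wl: 
  step 5. node 4  ⊔preds=000000  new=101100  stable
  step 6. node 5  ⊔preds=000000  new=111111  old=110010  +wl: 2,3
  step 7. node 6  ⊔preds=111111  new=111111  old=101110  +wl: 
  step 8. node 2  ⊔preds=111111  new=000110  stable
  step 9. node 3  ⊔preds=111111  new=001111  old=000111  +wl: 6
  step 10. node 6  ⊔preds=111111  new=111111  stable

Least fixpoint reached:
  node 0: 111111
  node 1: 010100
  node 2: 000110
  node 3: 001111
  node 4: 101100
  node 5: 111111
  node 6: 111111

10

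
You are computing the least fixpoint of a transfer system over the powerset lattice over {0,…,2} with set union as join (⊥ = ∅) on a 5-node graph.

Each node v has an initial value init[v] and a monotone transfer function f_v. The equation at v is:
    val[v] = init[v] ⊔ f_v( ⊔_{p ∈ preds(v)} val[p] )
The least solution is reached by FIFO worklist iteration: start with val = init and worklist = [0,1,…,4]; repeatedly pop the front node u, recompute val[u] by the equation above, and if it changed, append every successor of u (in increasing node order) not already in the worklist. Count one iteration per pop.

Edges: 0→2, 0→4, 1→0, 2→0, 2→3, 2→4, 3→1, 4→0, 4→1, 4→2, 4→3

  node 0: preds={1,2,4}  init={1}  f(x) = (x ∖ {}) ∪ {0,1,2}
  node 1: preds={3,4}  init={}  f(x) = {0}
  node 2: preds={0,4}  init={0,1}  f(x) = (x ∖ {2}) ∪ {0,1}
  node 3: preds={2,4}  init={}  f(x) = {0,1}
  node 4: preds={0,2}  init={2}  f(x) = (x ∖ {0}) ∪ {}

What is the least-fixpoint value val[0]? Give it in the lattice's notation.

{0,1,2}

Iteration log — 9 steps:
  step 1. node 0  ⊔preds={0,1,2}  new={0,1,2}  old={1}  +wl: 
  step 2. node 1  ⊔preds={2}  new={0}  old={}  +wl: 0
  step 3. node 2  ⊔preds={0,1,2}  new={0,1}  stable
  step 4. node 3  ⊔preds={0,1,2}  new={0,1}  old={}  +wl: 1
  step 5. node 4  ⊔preds={0,1,2}  new={1,2}  old={2}  +wl: 2,3
  step 6. node 0  ⊔preds={0,1,2}  new={0,1,2}  stable
  step 7. node 1  ⊔preds={0,1,2}  new={0}  stable
  step 8. node 2  ⊔preds={0,1,2}  new={0,1}  stable
  step 9. node 3  ⊔preds={0,1,2}  new={0,1}  stable

Least fixpoint reached:
  node 0: {0,1,2}
  node 1: {0}
  node 2: {0,1}
  node 3: {0,1}
  node 4: {1,2}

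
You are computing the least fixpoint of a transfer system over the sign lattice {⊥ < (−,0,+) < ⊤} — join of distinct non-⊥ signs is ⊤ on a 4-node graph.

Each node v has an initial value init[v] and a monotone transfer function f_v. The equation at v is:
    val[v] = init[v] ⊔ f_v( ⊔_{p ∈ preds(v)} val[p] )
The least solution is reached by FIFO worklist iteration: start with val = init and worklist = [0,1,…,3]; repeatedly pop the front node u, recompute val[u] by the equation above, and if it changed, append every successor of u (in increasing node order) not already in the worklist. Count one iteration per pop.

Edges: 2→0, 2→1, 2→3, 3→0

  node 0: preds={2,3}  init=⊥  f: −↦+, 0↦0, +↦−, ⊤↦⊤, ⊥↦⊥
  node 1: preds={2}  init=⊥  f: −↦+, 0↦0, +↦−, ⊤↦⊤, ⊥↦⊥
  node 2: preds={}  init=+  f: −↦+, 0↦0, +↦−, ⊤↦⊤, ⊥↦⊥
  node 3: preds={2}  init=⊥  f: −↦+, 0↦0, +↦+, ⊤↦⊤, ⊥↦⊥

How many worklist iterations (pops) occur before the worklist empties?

Iteration log — 5 steps:
  step 1. node 0  ⊔preds=+  new=−  old=⊥  +wl: 
  step 2. node 1  ⊔preds=+  new=−  old=⊥  +wl: 
  step 3. node 2  ⊔preds=⊥  new=+  stable
  step 4. node 3  ⊔preds=+  new=+  old=⊥  +wl: 0
  step 5. node 0  ⊔preds=+  new=−  stable

Least fixpoint reached:
  node 0: −
  node 1: −
  node 2: +
  node 3: +

5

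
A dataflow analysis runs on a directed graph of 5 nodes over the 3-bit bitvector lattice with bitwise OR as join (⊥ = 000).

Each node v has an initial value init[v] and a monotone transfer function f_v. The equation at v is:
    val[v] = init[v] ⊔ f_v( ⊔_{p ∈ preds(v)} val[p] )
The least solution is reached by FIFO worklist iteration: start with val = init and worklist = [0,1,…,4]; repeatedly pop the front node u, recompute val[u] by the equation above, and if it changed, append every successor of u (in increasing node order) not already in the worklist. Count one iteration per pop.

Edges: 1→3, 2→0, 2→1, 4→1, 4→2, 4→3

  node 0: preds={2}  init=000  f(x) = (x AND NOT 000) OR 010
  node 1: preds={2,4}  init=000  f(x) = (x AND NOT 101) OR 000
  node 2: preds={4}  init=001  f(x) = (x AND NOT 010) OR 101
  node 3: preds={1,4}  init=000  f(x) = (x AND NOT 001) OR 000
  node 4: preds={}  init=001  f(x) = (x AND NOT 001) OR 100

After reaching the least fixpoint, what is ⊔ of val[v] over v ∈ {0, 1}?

111

Iteration log — 9 steps:
  step 1. node 0  ⊔preds=001  new=011  old=000  +wl: 
  step 2. node 1  ⊔preds=001  new=000  stable
  step 3. node 2  ⊔preds=001  new=101  old=001  +wl: 0,1
  step 4. node 3  ⊔preds=001  new=000  stable
  step 5. node 4  ⊔preds=000  new=101  old=001  +wl: 2,3
  step 6. node 0  ⊔preds=101  new=111  old=011  +wl: 
  step 7. node 1  ⊔preds=101  new=000  stable
  step 8. node 2  ⊔preds=101  new=101  stable
  step 9. node 3  ⊔preds=101  new=100  old=000  +wl: 

Least fixpoint reached:
  node 0: 111
  node 1: 000
  node 2: 101
  node 3: 100
  node 4: 101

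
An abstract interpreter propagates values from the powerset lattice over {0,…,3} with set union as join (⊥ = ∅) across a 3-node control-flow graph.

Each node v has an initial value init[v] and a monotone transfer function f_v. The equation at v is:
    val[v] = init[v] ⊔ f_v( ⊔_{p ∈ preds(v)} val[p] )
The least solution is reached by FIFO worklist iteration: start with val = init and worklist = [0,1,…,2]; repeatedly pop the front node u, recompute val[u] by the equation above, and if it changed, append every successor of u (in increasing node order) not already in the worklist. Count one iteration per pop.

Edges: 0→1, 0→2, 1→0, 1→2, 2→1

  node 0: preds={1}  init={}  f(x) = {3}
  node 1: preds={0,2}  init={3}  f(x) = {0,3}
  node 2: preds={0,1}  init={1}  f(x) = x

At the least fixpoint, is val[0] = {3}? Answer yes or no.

Trace (5 dequeues):
  [1] u=0 | in {3} | out {3} | prev {} | push {}
  [2] u=1 | in {1,3} | out {0,3} | prev {3} | push {0}
  [3] u=2 | in {0,3} | out {0,1,3} | prev {1} | push {1}
  [4] u=0 | in {0,3} | out {3} | ==
  [5] u=1 | in {0,1,3} | out {0,3} | ==

Converged values:
  [0] {3}
  [1] {0,3}
  [2] {0,1,3}

yes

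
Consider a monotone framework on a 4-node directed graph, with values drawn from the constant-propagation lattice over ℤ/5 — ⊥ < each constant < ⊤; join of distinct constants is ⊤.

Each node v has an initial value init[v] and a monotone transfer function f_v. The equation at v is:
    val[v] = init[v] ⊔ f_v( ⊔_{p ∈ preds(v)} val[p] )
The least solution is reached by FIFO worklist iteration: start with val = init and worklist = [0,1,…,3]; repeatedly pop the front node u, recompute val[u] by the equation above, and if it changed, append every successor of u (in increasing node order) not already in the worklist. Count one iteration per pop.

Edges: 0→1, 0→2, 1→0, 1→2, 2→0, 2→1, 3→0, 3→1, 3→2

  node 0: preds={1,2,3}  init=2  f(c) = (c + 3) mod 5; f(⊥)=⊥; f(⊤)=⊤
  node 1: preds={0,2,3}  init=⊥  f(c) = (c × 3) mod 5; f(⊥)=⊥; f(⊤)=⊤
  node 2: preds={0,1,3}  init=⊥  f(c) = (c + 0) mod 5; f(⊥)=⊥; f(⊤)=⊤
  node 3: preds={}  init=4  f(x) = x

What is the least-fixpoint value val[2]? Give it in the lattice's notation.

⊤

Iteration log — 7 steps:
  step 1. node 0  ⊔preds=4  new=2  stable
  step 2. node 1  ⊔preds=⊤  new=⊤  old=⊥  +wl: 0
  step 3. node 2  ⊔preds=⊤  new=⊤  old=⊥  +wl: 1
  step 4. node 3  ⊔preds=⊥  new=4  stable
  step 5. node 0  ⊔preds=⊤  new=⊤  old=2  +wl: 2
  step 6. node 1  ⊔preds=⊤  new=⊤  stable
  step 7. node 2  ⊔preds=⊤  new=⊤  stable

Least fixpoint reached:
  node 0: ⊤
  node 1: ⊤
  node 2: ⊤
  node 3: 4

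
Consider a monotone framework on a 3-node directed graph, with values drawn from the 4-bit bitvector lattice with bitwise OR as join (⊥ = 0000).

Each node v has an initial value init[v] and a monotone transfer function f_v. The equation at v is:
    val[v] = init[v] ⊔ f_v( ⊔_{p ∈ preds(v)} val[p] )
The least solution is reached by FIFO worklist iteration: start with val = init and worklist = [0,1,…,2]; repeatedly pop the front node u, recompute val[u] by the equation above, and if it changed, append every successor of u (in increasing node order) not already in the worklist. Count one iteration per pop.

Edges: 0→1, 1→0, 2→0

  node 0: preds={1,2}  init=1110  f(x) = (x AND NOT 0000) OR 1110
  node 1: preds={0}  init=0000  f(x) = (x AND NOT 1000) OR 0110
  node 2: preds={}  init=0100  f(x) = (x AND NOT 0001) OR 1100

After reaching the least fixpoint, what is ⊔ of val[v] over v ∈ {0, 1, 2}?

1110

Trace (4 dequeues):
  [1] u=0 | in 0100 | out 1110 | ==
  [2] u=1 | in 1110 | out 0110 | prev 0000 | push {0}
  [3] u=2 | in 0000 | out 1100 | prev 0100 | push {}
  [4] u=0 | in 1110 | out 1110 | ==

Converged values:
  [0] 1110
  [1] 0110
  [2] 1100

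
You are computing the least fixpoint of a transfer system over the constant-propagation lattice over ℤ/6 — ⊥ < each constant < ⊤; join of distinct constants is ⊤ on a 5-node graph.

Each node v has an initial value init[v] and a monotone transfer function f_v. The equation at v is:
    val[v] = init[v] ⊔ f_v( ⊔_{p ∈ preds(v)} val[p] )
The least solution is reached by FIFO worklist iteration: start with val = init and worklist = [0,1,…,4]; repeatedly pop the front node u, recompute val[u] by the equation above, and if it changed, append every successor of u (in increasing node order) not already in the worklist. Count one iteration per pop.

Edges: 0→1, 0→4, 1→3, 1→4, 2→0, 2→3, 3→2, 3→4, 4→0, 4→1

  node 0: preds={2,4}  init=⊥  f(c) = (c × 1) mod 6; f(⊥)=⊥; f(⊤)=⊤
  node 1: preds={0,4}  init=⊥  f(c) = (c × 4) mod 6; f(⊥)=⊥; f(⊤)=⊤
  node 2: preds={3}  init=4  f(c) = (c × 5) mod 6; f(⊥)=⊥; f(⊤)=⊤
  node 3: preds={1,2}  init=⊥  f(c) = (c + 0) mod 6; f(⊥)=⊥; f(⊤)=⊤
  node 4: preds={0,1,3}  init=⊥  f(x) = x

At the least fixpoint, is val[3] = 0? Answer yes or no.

no

Trace (13 dequeues):
  [1] u=0 | in 4 | out 4 | prev ⊥ | push {}
  [2] u=1 | in 4 | out 4 | prev ⊥ | push {}
  [3] u=2 | in ⊥ | out 4 | ==
  [4] u=3 | in 4 | out 4 | prev ⊥ | push {2}
  [5] u=4 | in 4 | out 4 | prev ⊥ | push {0,1}
  [6] u=2 | in 4 | out ⊤ | prev 4 | push {3}
  [7] u=0 | in ⊤ | out ⊤ | prev 4 | push {4}
  [8] u=1 | in ⊤ | out ⊤ | prev 4 | push {}
  [9] u=3 | in ⊤ | out ⊤ | prev 4 | push {2}
  [10] u=4 | in ⊤ | out ⊤ | prev 4 | push {0,1}
  [11] u=2 | in ⊤ | out ⊤ | ==
  [12] u=0 | in ⊤ | out ⊤ | ==
  [13] u=1 | in ⊤ | out ⊤ | ==

Converged values:
  [0] ⊤
  [1] ⊤
  [2] ⊤
  [3] ⊤
  [4] ⊤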